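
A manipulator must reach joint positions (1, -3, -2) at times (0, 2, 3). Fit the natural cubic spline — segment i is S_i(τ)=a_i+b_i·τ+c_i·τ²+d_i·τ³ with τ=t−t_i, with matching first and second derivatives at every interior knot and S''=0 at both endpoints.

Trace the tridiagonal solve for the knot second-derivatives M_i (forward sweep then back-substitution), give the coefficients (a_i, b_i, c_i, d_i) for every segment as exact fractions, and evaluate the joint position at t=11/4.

Δ: Δ0=-2, Δ1=1
row 1: diag=6, rhs=18; c'=1/6, d'=3
back: M1=3
M: M0=0, M1=3, M2=0
seg 0: a=1, c=M0/2=0, d=(M1−M0)/(6·2)=1/4, b=Δ0−h0·(2M0+M1)/6=-3
seg 1: a=-3, c=M1/2=3/2, d=(M2−M1)/(6·1)=-1/2, b=Δ1−h1·(2M1+M2)/6=0
t_q=11/4 → seg 1, τ=3/4; S=-3+0·τ+3/2·τ²+-1/2·τ³=-303/128

  seg 0: a=1 b=-3 c=0 d=1/4
  seg 1: a=-3 b=0 c=3/2 d=-1/2
S(11/4) = -303/128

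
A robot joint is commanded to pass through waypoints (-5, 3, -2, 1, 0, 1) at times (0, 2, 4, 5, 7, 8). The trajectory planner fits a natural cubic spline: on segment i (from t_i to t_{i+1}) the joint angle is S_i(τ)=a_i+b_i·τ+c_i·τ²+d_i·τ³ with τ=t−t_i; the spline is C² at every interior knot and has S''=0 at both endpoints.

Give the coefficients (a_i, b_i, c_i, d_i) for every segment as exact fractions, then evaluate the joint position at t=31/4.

Δ: Δ0=4, Δ1=-5/2, Δ2=3, Δ3=-1/2, Δ4=1
row 1: diag=8, rhs=-39; c'=1/4, d'=-39/8
row 2: denom=6−2·1/4=11/2; d'=(33−2·-39/8)/(11/2)=171/22
row 3: denom=6−1·2/11=64/11; d'=(-21−1·171/22)/(64/11)=-633/128
row 4: denom=6−2·11/32=85/16; d'=(9−2·-633/128)/(85/16)=1209/340
back: M4=1209/340
back: M3=-633/128−11/32·1209/340=-2097/340
back: M2=171/22−2/11·-2097/340=756/85
back: M1=-39/8−1/4·756/85=-4827/680
M: M0=0, M1=-4827/680, M2=756/85, M3=-2097/340, M4=1209/340, M5=0
seg 0: a=-5, c=M0/2=0, d=(M1−M0)/(6·2)=-1609/2720, b=Δ0−h0·(2M0+M1)/6=4329/680
seg 1: a=3, c=M1/2=-4827/1360, d=(M2−M1)/(6·2)=725/544, b=Δ1−h1·(2M1+M2)/6=-249/340
seg 2: a=-2, c=M2/2=378/85, d=(M3−M2)/(6·1)=-1707/680, b=Δ2−h2·(2M2+M3)/6=723/680
seg 3: a=1, c=M3/2=-2097/680, d=(M4−M3)/(6·2)=551/680, b=Δ3−h3·(2M3+M4)/6=165/68
seg 4: a=0, c=M4/2=1209/680, d=(M5−M4)/(6·1)=-403/680, b=Δ4−h4·(2M4+M5)/6=-63/340
t_q=31/4 → seg 4, τ=3/4; S=0+-63/340·τ+1209/680·τ²+-403/680·τ³=5319/8704

  seg 0: a=-5 b=4329/680 c=0 d=-1609/2720
  seg 1: a=3 b=-249/340 c=-4827/1360 d=725/544
  seg 2: a=-2 b=723/680 c=378/85 d=-1707/680
  seg 3: a=1 b=165/68 c=-2097/680 d=551/680
  seg 4: a=0 b=-63/340 c=1209/680 d=-403/680
S(31/4) = 5319/8704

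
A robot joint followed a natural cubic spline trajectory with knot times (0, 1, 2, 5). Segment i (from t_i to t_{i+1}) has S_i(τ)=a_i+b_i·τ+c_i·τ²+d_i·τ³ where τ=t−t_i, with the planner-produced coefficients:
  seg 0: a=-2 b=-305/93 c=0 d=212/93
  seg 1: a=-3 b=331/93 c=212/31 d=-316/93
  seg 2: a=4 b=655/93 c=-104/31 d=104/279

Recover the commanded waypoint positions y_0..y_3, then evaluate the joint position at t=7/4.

y_0=-2 y_1=-3 y_2=4 y_3=5
S(7/4) = 1033/496

y_0 = S_0(0) = a_0 = -2
y_1 = S_1(0) = a_1 = -3
y_2 = S_2(0) = a_2 = 4
y_3 = S_2(3) = 5
t_q=7/4 is in segment 1 (τ=3/4); S_1(τ)=1033/496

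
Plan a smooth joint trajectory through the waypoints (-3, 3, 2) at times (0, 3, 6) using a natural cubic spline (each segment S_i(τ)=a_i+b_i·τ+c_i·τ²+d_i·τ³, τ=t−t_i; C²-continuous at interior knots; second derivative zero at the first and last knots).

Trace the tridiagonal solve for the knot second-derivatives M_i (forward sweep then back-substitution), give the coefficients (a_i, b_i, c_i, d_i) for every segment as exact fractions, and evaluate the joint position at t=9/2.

Δ: Δ0=2, Δ1=-1/3
row 1: diag=12, rhs=-14; c'=1/4, d'=-7/6
back: M1=-7/6
M: M0=0, M1=-7/6, M2=0
seg 0: a=-3, c=M0/2=0, d=(M1−M0)/(6·3)=-7/108, b=Δ0−h0·(2M0+M1)/6=31/12
seg 1: a=3, c=M1/2=-7/12, d=(M2−M1)/(6·3)=7/108, b=Δ1−h1·(2M1+M2)/6=5/6
t_q=9/2 → seg 1, τ=3/2; S=3+5/6·τ+-7/12·τ²+7/108·τ³=101/32

  seg 0: a=-3 b=31/12 c=0 d=-7/108
  seg 1: a=3 b=5/6 c=-7/12 d=7/108
S(9/2) = 101/32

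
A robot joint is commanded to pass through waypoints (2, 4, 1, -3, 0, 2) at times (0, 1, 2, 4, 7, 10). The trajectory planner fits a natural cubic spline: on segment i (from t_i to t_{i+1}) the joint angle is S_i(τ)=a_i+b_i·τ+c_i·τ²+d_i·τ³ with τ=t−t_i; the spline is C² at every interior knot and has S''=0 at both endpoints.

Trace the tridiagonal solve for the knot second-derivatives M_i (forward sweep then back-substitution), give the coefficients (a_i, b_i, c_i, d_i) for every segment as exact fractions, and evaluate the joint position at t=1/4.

  seg 0: a=2 b=7849/2361 c=0 d=-3127/2361
  seg 1: a=4 b=-1532/2361 c=-3127/787 d=3830/2361
  seg 2: a=1 b=-8804/2361 c=703/787 d=-34/2361
  seg 3: a=-3 b=-776/2361 c=635/787 d=-2578/21249
  seg 4: a=0 b=2920/2361 c=-673/2361 d=673/21249
S(1/4) = 141555/50368

Δ: Δ0=2, Δ1=-3, Δ2=-2, Δ3=1, Δ4=2/3
row 1: diag=4, rhs=-30; c'=1/4, d'=-15/2
row 2: denom=6−1·1/4=23/4; d'=(6−1·-15/2)/(23/4)=54/23
row 3: denom=10−2·8/23=214/23; d'=(18−2·54/23)/(214/23)=153/107
row 4: denom=12−3·69/214=2361/214; d'=(-2−3·153/107)/(2361/214)=-1346/2361
back: M4=-1346/2361
back: M3=153/107−69/214·-1346/2361=1270/787
back: M2=54/23−8/23·1270/787=1406/787
back: M1=-15/2−1/4·1406/787=-6254/787
M: M0=0, M1=-6254/787, M2=1406/787, M3=1270/787, M4=-1346/2361, M5=0
seg 0: a=2, c=M0/2=0, d=(M1−M0)/(6·1)=-3127/2361, b=Δ0−h0·(2M0+M1)/6=7849/2361
seg 1: a=4, c=M1/2=-3127/787, d=(M2−M1)/(6·1)=3830/2361, b=Δ1−h1·(2M1+M2)/6=-1532/2361
seg 2: a=1, c=M2/2=703/787, d=(M3−M2)/(6·2)=-34/2361, b=Δ2−h2·(2M2+M3)/6=-8804/2361
seg 3: a=-3, c=M3/2=635/787, d=(M4−M3)/(6·3)=-2578/21249, b=Δ3−h3·(2M3+M4)/6=-776/2361
seg 4: a=0, c=M4/2=-673/2361, d=(M5−M4)/(6·3)=673/21249, b=Δ4−h4·(2M4+M5)/6=2920/2361
t_q=1/4 → seg 0, τ=1/4; S=2+7849/2361·τ+0·τ²+-3127/2361·τ³=141555/50368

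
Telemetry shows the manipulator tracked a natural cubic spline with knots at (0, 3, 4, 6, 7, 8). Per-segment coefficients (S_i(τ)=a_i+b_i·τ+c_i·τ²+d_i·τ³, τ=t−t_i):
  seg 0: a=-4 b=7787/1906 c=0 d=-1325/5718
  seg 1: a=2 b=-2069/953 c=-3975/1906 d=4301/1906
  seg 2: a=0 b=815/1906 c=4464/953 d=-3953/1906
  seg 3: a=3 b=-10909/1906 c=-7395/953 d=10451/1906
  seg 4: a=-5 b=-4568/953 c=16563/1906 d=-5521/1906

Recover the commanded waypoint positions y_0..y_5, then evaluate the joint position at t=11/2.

y_0=-4 y_1=2 y_2=0 y_3=3 y_4=-5 y_5=-4
S(11/2) = 63753/15248

y_0 = S_0(0) = a_0 = -4
y_1 = S_1(0) = a_1 = 2
y_2 = S_2(0) = a_2 = 0
y_3 = S_3(0) = a_3 = 3
y_4 = S_4(0) = a_4 = -5
y_5 = S_4(1) = -4
t_q=11/2 is in segment 2 (τ=3/2); S_2(τ)=63753/15248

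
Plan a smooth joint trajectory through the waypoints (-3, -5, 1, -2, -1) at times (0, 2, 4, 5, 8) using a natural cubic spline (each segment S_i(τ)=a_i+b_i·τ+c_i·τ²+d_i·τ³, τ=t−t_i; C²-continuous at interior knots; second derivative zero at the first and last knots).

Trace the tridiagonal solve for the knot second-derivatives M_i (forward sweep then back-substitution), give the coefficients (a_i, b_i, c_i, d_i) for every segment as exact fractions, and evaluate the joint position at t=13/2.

Δ: Δ0=-1, Δ1=3, Δ2=-3, Δ3=1/3
row 1: diag=8, rhs=24; c'=1/4, d'=3
row 2: denom=6−2·1/4=11/2; d'=(-36−2·3)/(11/2)=-84/11
row 3: denom=8−1·2/11=86/11; d'=(20−1·-84/11)/(86/11)=152/43
back: M3=152/43
back: M2=-84/11−2/11·152/43=-356/43
back: M1=3−1/4·-356/43=218/43
M: M0=0, M1=218/43, M2=-356/43, M3=152/43, M4=0
seg 0: a=-3, c=M0/2=0, d=(M1−M0)/(6·2)=109/258, b=Δ0−h0·(2M0+M1)/6=-347/129
seg 1: a=-5, c=M1/2=109/43, d=(M2−M1)/(6·2)=-287/258, b=Δ1−h1·(2M1+M2)/6=307/129
seg 2: a=1, c=M2/2=-178/43, d=(M3−M2)/(6·1)=254/129, b=Δ2−h2·(2M2+M3)/6=-107/129
seg 3: a=-2, c=M3/2=76/43, d=(M4−M3)/(6·3)=-76/387, b=Δ3−h3·(2M3+M4)/6=-413/129
t_q=13/2 → seg 3, τ=3/2; S=-2+-413/129·τ+76/43·τ²+-76/387·τ³=-150/43

  seg 0: a=-3 b=-347/129 c=0 d=109/258
  seg 1: a=-5 b=307/129 c=109/43 d=-287/258
  seg 2: a=1 b=-107/129 c=-178/43 d=254/129
  seg 3: a=-2 b=-413/129 c=76/43 d=-76/387
S(13/2) = -150/43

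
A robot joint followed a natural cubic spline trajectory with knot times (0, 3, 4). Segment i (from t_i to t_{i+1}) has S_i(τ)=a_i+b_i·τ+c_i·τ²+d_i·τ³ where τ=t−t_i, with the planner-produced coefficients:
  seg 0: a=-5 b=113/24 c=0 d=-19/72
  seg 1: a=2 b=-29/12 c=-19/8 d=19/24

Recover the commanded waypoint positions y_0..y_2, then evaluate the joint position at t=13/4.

y_0=-5 y_1=2 y_2=-2
S(13/4) = 645/512

y_0 = S_0(0) = a_0 = -5
y_1 = S_1(0) = a_1 = 2
y_2 = S_1(1) = -2
t_q=13/4 is in segment 1 (τ=1/4); S_1(τ)=645/512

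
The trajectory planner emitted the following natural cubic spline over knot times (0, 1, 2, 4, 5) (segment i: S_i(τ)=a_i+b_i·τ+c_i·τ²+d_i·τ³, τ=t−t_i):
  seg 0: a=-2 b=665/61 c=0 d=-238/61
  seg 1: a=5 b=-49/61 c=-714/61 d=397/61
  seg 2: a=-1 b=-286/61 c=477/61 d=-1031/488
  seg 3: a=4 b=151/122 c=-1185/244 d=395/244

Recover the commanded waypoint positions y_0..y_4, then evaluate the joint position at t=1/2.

y_0 = S_0(0) = a_0 = -2
y_1 = S_1(0) = a_1 = 5
y_2 = S_2(0) = a_2 = -1
y_3 = S_3(0) = a_3 = 4
y_4 = S_3(1) = 2
t_q=1/2 is in segment 0 (τ=1/2); S_0(τ)=723/244

y_0=-2 y_1=5 y_2=-1 y_3=4 y_4=2
S(1/2) = 723/244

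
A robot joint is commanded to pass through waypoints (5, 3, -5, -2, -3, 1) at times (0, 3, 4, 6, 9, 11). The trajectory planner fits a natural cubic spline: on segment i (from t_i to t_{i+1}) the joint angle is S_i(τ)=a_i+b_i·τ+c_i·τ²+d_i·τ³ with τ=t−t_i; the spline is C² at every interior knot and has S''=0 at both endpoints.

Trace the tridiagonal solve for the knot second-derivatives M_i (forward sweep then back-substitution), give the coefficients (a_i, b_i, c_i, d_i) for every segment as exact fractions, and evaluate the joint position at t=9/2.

  seg 0: a=5 b=7493/2638 c=0 d=-27755/71226
  seg 1: a=3 b=-10131/1319 c=-27755/7914 d=25229/7914
  seg 2: a=-5 b=-40609/7914 c=23966/3957 d=-5423/3957
  seg 3: a=-2 b=6989/2638 c=-8572/3957 d=27827/71226
  seg 4: a=-3 b=264/1319 c=3561/2638 d=-1187/5276
S(9/2) = -65663/10552

Δ: Δ0=-2/3, Δ1=-8, Δ2=3/2, Δ3=-1/3, Δ4=2
row 1: diag=8, rhs=-44; c'=1/8, d'=-11/2
row 2: denom=6−1·1/8=47/8; d'=(57−1·-11/2)/(47/8)=500/47
row 3: denom=10−2·16/47=438/47; d'=(-11−2·500/47)/(438/47)=-1517/438
row 4: denom=10−3·47/146=1319/146; d'=(14−3·-1517/438)/(1319/146)=3561/1319
back: M4=3561/1319
back: M3=-1517/438−47/146·3561/1319=-17144/3957
back: M2=500/47−16/47·-17144/3957=47932/3957
back: M1=-11/2−1/8·47932/3957=-27755/3957
M: M0=0, M1=-27755/3957, M2=47932/3957, M3=-17144/3957, M4=3561/1319, M5=0
seg 0: a=5, c=M0/2=0, d=(M1−M0)/(6·3)=-27755/71226, b=Δ0−h0·(2M0+M1)/6=7493/2638
seg 1: a=3, c=M1/2=-27755/7914, d=(M2−M1)/(6·1)=25229/7914, b=Δ1−h1·(2M1+M2)/6=-10131/1319
seg 2: a=-5, c=M2/2=23966/3957, d=(M3−M2)/(6·2)=-5423/3957, b=Δ2−h2·(2M2+M3)/6=-40609/7914
seg 3: a=-2, c=M3/2=-8572/3957, d=(M4−M3)/(6·3)=27827/71226, b=Δ3−h3·(2M3+M4)/6=6989/2638
seg 4: a=-3, c=M4/2=3561/2638, d=(M5−M4)/(6·2)=-1187/5276, b=Δ4−h4·(2M4+M5)/6=264/1319
t_q=9/2 → seg 2, τ=1/2; S=-5+-40609/7914·τ+23966/3957·τ²+-5423/3957·τ³=-65663/10552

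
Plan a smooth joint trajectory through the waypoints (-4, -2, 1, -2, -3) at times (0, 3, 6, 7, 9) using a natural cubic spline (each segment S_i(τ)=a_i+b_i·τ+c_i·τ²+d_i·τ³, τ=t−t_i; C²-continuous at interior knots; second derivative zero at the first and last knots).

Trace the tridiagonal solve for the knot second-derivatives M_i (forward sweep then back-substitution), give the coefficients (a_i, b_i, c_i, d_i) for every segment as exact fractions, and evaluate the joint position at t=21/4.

  seg 0: a=-4 b=109/1020 c=0 d=571/9180
  seg 1: a=-2 b=911/510 c=571/1020 d=-503/1836
  seg 2: a=1 b=-2297/1020 c=-162/85 d=1181/1020
  seg 3: a=-2 b=-1321/510 c=533/340 d=-533/2040
S(21/4) = 37699/21760

Δ: Δ0=2/3, Δ1=1, Δ2=-3, Δ3=-1/2
row 1: diag=12, rhs=2; c'=1/4, d'=1/6
row 2: denom=8−3·1/4=29/4; d'=(-24−3·1/6)/(29/4)=-98/29
row 3: denom=6−1·4/29=170/29; d'=(15−1·-98/29)/(170/29)=533/170
back: M3=533/170
back: M2=-98/29−4/29·533/170=-324/85
back: M1=1/6−1/4·-324/85=571/510
M: M0=0, M1=571/510, M2=-324/85, M3=533/170, M4=0
seg 0: a=-4, c=M0/2=0, d=(M1−M0)/(6·3)=571/9180, b=Δ0−h0·(2M0+M1)/6=109/1020
seg 1: a=-2, c=M1/2=571/1020, d=(M2−M1)/(6·3)=-503/1836, b=Δ1−h1·(2M1+M2)/6=911/510
seg 2: a=1, c=M2/2=-162/85, d=(M3−M2)/(6·1)=1181/1020, b=Δ2−h2·(2M2+M3)/6=-2297/1020
seg 3: a=-2, c=M3/2=533/340, d=(M4−M3)/(6·2)=-533/2040, b=Δ3−h3·(2M3+M4)/6=-1321/510
t_q=21/4 → seg 1, τ=9/4; S=-2+911/510·τ+571/1020·τ²+-503/1836·τ³=37699/21760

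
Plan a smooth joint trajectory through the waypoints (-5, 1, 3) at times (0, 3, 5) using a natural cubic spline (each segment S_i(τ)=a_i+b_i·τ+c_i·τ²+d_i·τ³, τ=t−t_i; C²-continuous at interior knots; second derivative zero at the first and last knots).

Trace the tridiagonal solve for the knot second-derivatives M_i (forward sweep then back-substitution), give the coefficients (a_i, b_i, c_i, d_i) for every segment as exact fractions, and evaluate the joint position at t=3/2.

Δ: Δ0=2, Δ1=1
row 1: diag=10, rhs=-6; c'=1/5, d'=-3/5
back: M1=-3/5
M: M0=0, M1=-3/5, M2=0
seg 0: a=-5, c=M0/2=0, d=(M1−M0)/(6·3)=-1/30, b=Δ0−h0·(2M0+M1)/6=23/10
seg 1: a=1, c=M1/2=-3/10, d=(M2−M1)/(6·2)=1/20, b=Δ1−h1·(2M1+M2)/6=7/5
t_q=3/2 → seg 0, τ=3/2; S=-5+23/10·τ+0·τ²+-1/30·τ³=-133/80

  seg 0: a=-5 b=23/10 c=0 d=-1/30
  seg 1: a=1 b=7/5 c=-3/10 d=1/20
S(3/2) = -133/80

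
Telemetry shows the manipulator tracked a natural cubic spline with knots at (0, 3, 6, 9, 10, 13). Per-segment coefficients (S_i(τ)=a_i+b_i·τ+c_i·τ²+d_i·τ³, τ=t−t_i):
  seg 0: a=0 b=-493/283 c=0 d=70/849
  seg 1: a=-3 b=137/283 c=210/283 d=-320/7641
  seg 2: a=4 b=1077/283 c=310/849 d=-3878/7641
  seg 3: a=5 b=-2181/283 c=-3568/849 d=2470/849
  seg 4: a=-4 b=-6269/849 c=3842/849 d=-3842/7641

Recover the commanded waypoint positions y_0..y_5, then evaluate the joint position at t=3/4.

y_0 = S_0(0) = a_0 = 0
y_1 = S_1(0) = a_1 = -3
y_2 = S_2(0) = a_2 = 4
y_3 = S_3(0) = a_3 = 5
y_4 = S_4(0) = a_4 = -4
y_5 = S_4(3) = 1
t_q=3/4 is in segment 0 (τ=3/4); S_0(τ)=-11517/9056

y_0=0 y_1=-3 y_2=4 y_3=5 y_4=-4 y_5=1
S(3/4) = -11517/9056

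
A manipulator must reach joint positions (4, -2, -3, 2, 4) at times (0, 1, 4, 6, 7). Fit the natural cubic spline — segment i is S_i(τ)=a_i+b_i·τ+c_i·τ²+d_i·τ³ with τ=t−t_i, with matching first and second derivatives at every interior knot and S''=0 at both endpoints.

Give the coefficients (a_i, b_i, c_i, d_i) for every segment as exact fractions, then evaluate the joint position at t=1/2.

  seg 0: a=4 b=-3941/591 c=0 d=395/591
  seg 1: a=-2 b=-2756/591 c=395/197 d=-332/1773
  seg 2: a=-3 b=1366/591 c=63/197 d=-533/4728
  seg 3: a=2 b=2645/1182 c=-281/788 d=281/2364
S(1/2) = 1181/1576

Δ: Δ0=-6, Δ1=-1/3, Δ2=5/2, Δ3=2
row 1: diag=8, rhs=34; c'=3/8, d'=17/4
row 2: denom=10−3·3/8=71/8; d'=(17−3·17/4)/(71/8)=34/71
row 3: denom=6−2·16/71=394/71; d'=(-3−2·34/71)/(394/71)=-281/394
back: M3=-281/394
back: M2=34/71−16/71·-281/394=126/197
back: M1=17/4−3/8·126/197=790/197
M: M0=0, M1=790/197, M2=126/197, M3=-281/394, M4=0
seg 0: a=4, c=M0/2=0, d=(M1−M0)/(6·1)=395/591, b=Δ0−h0·(2M0+M1)/6=-3941/591
seg 1: a=-2, c=M1/2=395/197, d=(M2−M1)/(6·3)=-332/1773, b=Δ1−h1·(2M1+M2)/6=-2756/591
seg 2: a=-3, c=M2/2=63/197, d=(M3−M2)/(6·2)=-533/4728, b=Δ2−h2·(2M2+M3)/6=1366/591
seg 3: a=2, c=M3/2=-281/788, d=(M4−M3)/(6·1)=281/2364, b=Δ3−h3·(2M3+M4)/6=2645/1182
t_q=1/2 → seg 0, τ=1/2; S=4+-3941/591·τ+0·τ²+395/591·τ³=1181/1576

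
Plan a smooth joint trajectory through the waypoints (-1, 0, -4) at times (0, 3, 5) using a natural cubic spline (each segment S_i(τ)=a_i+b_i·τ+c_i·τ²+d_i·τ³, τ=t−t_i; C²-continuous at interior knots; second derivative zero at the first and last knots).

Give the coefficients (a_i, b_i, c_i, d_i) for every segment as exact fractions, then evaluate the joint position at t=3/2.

  seg 0: a=-1 b=31/30 c=0 d=-7/90
  seg 1: a=0 b=-16/15 c=-7/10 d=7/60
S(3/2) = 23/80

Δ: Δ0=1/3, Δ1=-2
row 1: diag=10, rhs=-14; c'=1/5, d'=-7/5
back: M1=-7/5
M: M0=0, M1=-7/5, M2=0
seg 0: a=-1, c=M0/2=0, d=(M1−M0)/(6·3)=-7/90, b=Δ0−h0·(2M0+M1)/6=31/30
seg 1: a=0, c=M1/2=-7/10, d=(M2−M1)/(6·2)=7/60, b=Δ1−h1·(2M1+M2)/6=-16/15
t_q=3/2 → seg 0, τ=3/2; S=-1+31/30·τ+0·τ²+-7/90·τ³=23/80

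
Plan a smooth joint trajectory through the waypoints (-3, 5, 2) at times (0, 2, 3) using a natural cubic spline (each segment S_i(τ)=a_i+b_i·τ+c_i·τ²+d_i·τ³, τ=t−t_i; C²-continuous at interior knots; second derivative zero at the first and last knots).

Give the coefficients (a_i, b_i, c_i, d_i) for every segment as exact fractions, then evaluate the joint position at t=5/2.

Δ: Δ0=4, Δ1=-3
row 1: diag=6, rhs=-42; c'=1/6, d'=-7
back: M1=-7
M: M0=0, M1=-7, M2=0
seg 0: a=-3, c=M0/2=0, d=(M1−M0)/(6·2)=-7/12, b=Δ0−h0·(2M0+M1)/6=19/3
seg 1: a=5, c=M1/2=-7/2, d=(M2−M1)/(6·1)=7/6, b=Δ1−h1·(2M1+M2)/6=-2/3
t_q=5/2 → seg 1, τ=1/2; S=5+-2/3·τ+-7/2·τ²+7/6·τ³=63/16

  seg 0: a=-3 b=19/3 c=0 d=-7/12
  seg 1: a=5 b=-2/3 c=-7/2 d=7/6
S(5/2) = 63/16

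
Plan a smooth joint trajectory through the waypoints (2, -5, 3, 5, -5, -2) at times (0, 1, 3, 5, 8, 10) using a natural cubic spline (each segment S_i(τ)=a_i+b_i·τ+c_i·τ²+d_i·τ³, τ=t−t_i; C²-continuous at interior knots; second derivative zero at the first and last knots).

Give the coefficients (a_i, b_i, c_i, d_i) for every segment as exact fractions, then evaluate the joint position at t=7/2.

Δ: Δ0=-7, Δ1=4, Δ2=1, Δ3=-10/3, Δ4=3/2
row 1: diag=6, rhs=66; c'=1/3, d'=11
row 2: denom=8−2·1/3=22/3; d'=(-18−2·11)/(22/3)=-60/11
row 3: denom=10−2·3/11=104/11; d'=(-26−2·-60/11)/(104/11)=-83/52
row 4: denom=10−3·33/104=941/104; d'=(29−3·-83/52)/(941/104)=3514/941
back: M4=3514/941
back: M3=-83/52−33/104·3514/941=-2617/941
back: M2=-60/11−3/11·-2617/941=-4419/941
back: M1=11−1/3·-4419/941=11824/941
M: M0=0, M1=11824/941, M2=-4419/941, M3=-2617/941, M4=3514/941, M5=0
seg 0: a=2, c=M0/2=0, d=(M1−M0)/(6·1)=5912/2823, b=Δ0−h0·(2M0+M1)/6=-25673/2823
seg 1: a=-5, c=M1/2=5912/941, d=(M2−M1)/(6·2)=-16243/11292, b=Δ1−h1·(2M1+M2)/6=-7937/2823
seg 2: a=3, c=M2/2=-4419/1882, d=(M3−M2)/(6·2)=901/5646, b=Δ2−h2·(2M2+M3)/6=14278/2823
seg 3: a=5, c=M3/2=-2617/1882, d=(M4−M3)/(6·3)=6131/16938, b=Δ3−h3·(2M3+M4)/6=-6830/2823
seg 4: a=-5, c=M4/2=1757/941, d=(M5−M4)/(6·2)=-1757/5646, b=Δ4−h4·(2M4+M5)/6=-5587/5646
t_q=7/2 → seg 2, τ=1/2; S=3+14278/2823·τ+-4419/1882·τ²+901/5646·τ³=74705/15056

  seg 0: a=2 b=-25673/2823 c=0 d=5912/2823
  seg 1: a=-5 b=-7937/2823 c=5912/941 d=-16243/11292
  seg 2: a=3 b=14278/2823 c=-4419/1882 d=901/5646
  seg 3: a=5 b=-6830/2823 c=-2617/1882 d=6131/16938
  seg 4: a=-5 b=-5587/5646 c=1757/941 d=-1757/5646
S(7/2) = 74705/15056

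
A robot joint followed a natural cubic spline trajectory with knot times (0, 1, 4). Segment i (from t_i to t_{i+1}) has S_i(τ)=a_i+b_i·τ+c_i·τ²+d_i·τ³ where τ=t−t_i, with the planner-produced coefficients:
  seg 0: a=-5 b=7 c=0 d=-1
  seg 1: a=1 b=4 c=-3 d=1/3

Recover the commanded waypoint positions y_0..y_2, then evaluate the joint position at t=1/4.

y_0 = S_0(0) = a_0 = -5
y_1 = S_1(0) = a_1 = 1
y_2 = S_1(3) = -5
t_q=1/4 is in segment 0 (τ=1/4); S_0(τ)=-209/64

y_0=-5 y_1=1 y_2=-5
S(1/4) = -209/64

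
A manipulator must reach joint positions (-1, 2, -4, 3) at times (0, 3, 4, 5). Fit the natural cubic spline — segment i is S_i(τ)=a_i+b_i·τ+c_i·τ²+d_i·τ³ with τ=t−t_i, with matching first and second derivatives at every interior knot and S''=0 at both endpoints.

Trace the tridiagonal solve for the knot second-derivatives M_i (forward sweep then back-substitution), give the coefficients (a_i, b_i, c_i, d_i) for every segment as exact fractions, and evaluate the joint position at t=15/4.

  seg 0: a=-1 b=154/31 c=0 d=-41/93
  seg 1: a=2 b=-215/31 c=-123/31 d=152/31
  seg 2: a=-4 b=-5/31 c=333/31 d=-111/31
S(15/4) = -1669/496

Δ: Δ0=1, Δ1=-6, Δ2=7
row 1: diag=8, rhs=-42; c'=1/8, d'=-21/4
row 2: denom=4−1·1/8=31/8; d'=(78−1·-21/4)/(31/8)=666/31
back: M2=666/31
back: M1=-21/4−1/8·666/31=-246/31
M: M0=0, M1=-246/31, M2=666/31, M3=0
seg 0: a=-1, c=M0/2=0, d=(M1−M0)/(6·3)=-41/93, b=Δ0−h0·(2M0+M1)/6=154/31
seg 1: a=2, c=M1/2=-123/31, d=(M2−M1)/(6·1)=152/31, b=Δ1−h1·(2M1+M2)/6=-215/31
seg 2: a=-4, c=M2/2=333/31, d=(M3−M2)/(6·1)=-111/31, b=Δ2−h2·(2M2+M3)/6=-5/31
t_q=15/4 → seg 1, τ=3/4; S=2+-215/31·τ+-123/31·τ²+152/31·τ³=-1669/496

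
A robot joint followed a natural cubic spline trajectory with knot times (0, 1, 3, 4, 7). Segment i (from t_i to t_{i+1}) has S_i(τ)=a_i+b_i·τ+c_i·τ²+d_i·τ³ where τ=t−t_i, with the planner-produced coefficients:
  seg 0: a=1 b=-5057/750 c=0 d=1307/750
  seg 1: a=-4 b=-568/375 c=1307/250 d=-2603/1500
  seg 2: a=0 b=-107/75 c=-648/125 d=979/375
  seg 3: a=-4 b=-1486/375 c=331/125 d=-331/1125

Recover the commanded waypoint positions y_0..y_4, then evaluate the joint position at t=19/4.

y_0 = S_0(0) = a_0 = 1
y_1 = S_1(0) = a_1 = -4
y_2 = S_2(0) = a_2 = 0
y_3 = S_3(0) = a_3 = -4
y_4 = S_3(3) = 0
t_q=19/4 is in segment 3 (τ=3/4); S_3(τ)=-44853/8000

y_0=1 y_1=-4 y_2=0 y_3=-4 y_4=0
S(19/4) = -44853/8000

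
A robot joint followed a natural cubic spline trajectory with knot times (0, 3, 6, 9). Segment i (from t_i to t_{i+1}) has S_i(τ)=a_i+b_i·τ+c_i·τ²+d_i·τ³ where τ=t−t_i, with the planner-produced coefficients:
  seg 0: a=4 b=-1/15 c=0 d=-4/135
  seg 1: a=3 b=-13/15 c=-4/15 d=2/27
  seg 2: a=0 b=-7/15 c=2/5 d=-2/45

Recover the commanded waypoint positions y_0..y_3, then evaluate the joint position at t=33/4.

y_0=4 y_1=3 y_2=0 y_3=1
S(33/4) = 15/32

y_0 = S_0(0) = a_0 = 4
y_1 = S_1(0) = a_1 = 3
y_2 = S_2(0) = a_2 = 0
y_3 = S_2(3) = 1
t_q=33/4 is in segment 2 (τ=9/4); S_2(τ)=15/32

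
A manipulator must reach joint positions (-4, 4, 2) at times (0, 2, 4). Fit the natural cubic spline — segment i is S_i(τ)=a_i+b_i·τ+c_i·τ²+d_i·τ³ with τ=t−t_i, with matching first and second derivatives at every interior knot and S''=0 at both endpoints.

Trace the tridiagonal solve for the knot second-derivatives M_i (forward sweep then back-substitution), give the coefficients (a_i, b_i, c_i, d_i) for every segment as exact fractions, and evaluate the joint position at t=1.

Δ: Δ0=4, Δ1=-1
row 1: diag=8, rhs=-30; c'=1/4, d'=-15/4
back: M1=-15/4
M: M0=0, M1=-15/4, M2=0
seg 0: a=-4, c=M0/2=0, d=(M1−M0)/(6·2)=-5/16, b=Δ0−h0·(2M0+M1)/6=21/4
seg 1: a=4, c=M1/2=-15/8, d=(M2−M1)/(6·2)=5/16, b=Δ1−h1·(2M1+M2)/6=3/2
t_q=1 → seg 0, τ=1; S=-4+21/4·τ+0·τ²+-5/16·τ³=15/16

  seg 0: a=-4 b=21/4 c=0 d=-5/16
  seg 1: a=4 b=3/2 c=-15/8 d=5/16
S(1) = 15/16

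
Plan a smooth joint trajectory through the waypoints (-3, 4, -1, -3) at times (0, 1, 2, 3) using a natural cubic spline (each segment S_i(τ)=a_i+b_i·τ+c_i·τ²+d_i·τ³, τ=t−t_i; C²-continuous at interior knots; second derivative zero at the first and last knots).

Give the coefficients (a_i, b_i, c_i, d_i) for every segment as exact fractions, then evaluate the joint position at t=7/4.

Δ: Δ0=7, Δ1=-5, Δ2=-2
row 1: diag=4, rhs=-72; c'=1/4, d'=-18
row 2: denom=4−1·1/4=15/4; d'=(18−1·-18)/(15/4)=48/5
back: M2=48/5
back: M1=-18−1/4·48/5=-102/5
M: M0=0, M1=-102/5, M2=48/5, M3=0
seg 0: a=-3, c=M0/2=0, d=(M1−M0)/(6·1)=-17/5, b=Δ0−h0·(2M0+M1)/6=52/5
seg 1: a=4, c=M1/2=-51/5, d=(M2−M1)/(6·1)=5, b=Δ1−h1·(2M1+M2)/6=1/5
seg 2: a=-1, c=M2/2=24/5, d=(M3−M2)/(6·1)=-8/5, b=Δ2−h2·(2M2+M3)/6=-26/5
t_q=7/4 → seg 1, τ=3/4; S=4+1/5·τ+-51/5·τ²+5·τ³=167/320

  seg 0: a=-3 b=52/5 c=0 d=-17/5
  seg 1: a=4 b=1/5 c=-51/5 d=5
  seg 2: a=-1 b=-26/5 c=24/5 d=-8/5
S(7/4) = 167/320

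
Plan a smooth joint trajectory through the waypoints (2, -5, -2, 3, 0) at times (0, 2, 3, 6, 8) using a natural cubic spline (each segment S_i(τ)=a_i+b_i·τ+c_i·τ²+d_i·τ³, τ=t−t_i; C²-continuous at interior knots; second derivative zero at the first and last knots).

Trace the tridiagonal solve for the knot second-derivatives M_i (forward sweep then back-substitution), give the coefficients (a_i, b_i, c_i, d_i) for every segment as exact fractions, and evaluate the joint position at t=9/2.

  seg 0: a=2 b=-895/156 c=0 d=349/624
  seg 1: a=-5 b=38/39 c=349/104 d=-415/312
  seg 2: a=-2 b=1153/312 c=-33/52 d=-1/72
  seg 3: a=3 b=-19/39 c=-79/104 d=79/624
S(9/2) = 1721/832

Δ: Δ0=-7/2, Δ1=3, Δ2=5/3, Δ3=-3/2
row 1: diag=6, rhs=39; c'=1/6, d'=13/2
row 2: denom=8−1·1/6=47/6; d'=(-8−1·13/2)/(47/6)=-87/47
row 3: denom=10−3·18/47=416/47; d'=(-19−3·-87/47)/(416/47)=-79/52
back: M3=-79/52
back: M2=-87/47−18/47·-79/52=-33/26
back: M1=13/2−1/6·-33/26=349/52
M: M0=0, M1=349/52, M2=-33/26, M3=-79/52, M4=0
seg 0: a=2, c=M0/2=0, d=(M1−M0)/(6·2)=349/624, b=Δ0−h0·(2M0+M1)/6=-895/156
seg 1: a=-5, c=M1/2=349/104, d=(M2−M1)/(6·1)=-415/312, b=Δ1−h1·(2M1+M2)/6=38/39
seg 2: a=-2, c=M2/2=-33/52, d=(M3−M2)/(6·3)=-1/72, b=Δ2−h2·(2M2+M3)/6=1153/312
seg 3: a=3, c=M3/2=-79/104, d=(M4−M3)/(6·2)=79/624, b=Δ3−h3·(2M3+M4)/6=-19/39
t_q=9/2 → seg 2, τ=3/2; S=-2+1153/312·τ+-33/52·τ²+-1/72·τ³=1721/832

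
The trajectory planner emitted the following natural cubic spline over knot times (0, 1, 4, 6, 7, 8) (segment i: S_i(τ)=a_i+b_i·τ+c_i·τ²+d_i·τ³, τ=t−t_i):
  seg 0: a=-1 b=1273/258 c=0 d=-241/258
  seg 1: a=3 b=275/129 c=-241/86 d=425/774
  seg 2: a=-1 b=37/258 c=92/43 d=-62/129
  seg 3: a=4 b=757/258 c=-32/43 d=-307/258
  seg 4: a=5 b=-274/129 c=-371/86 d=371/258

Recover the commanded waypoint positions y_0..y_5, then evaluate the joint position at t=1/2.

y_0 = S_0(0) = a_0 = -1
y_1 = S_1(0) = a_1 = 3
y_2 = S_2(0) = a_2 = -1
y_3 = S_3(0) = a_3 = 4
y_4 = S_4(0) = a_4 = 5
y_5 = S_4(1) = 0
t_q=1/2 is in segment 0 (τ=1/2); S_0(τ)=929/688

y_0=-1 y_1=3 y_2=-1 y_3=4 y_4=5 y_5=0
S(1/2) = 929/688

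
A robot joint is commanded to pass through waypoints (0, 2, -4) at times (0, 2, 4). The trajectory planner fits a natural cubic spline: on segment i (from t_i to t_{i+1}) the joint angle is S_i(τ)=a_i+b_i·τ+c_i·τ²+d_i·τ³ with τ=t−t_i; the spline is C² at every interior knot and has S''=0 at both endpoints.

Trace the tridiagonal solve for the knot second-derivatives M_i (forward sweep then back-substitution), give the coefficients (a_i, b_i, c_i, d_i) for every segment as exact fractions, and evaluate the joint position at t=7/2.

  seg 0: a=0 b=2 c=0 d=-1/4
  seg 1: a=2 b=-1 c=-3/2 d=1/4
S(7/2) = -65/32

Δ: Δ0=1, Δ1=-3
row 1: diag=8, rhs=-24; c'=1/4, d'=-3
back: M1=-3
M: M0=0, M1=-3, M2=0
seg 0: a=0, c=M0/2=0, d=(M1−M0)/(6·2)=-1/4, b=Δ0−h0·(2M0+M1)/6=2
seg 1: a=2, c=M1/2=-3/2, d=(M2−M1)/(6·2)=1/4, b=Δ1−h1·(2M1+M2)/6=-1
t_q=7/2 → seg 1, τ=3/2; S=2+-1·τ+-3/2·τ²+1/4·τ³=-65/32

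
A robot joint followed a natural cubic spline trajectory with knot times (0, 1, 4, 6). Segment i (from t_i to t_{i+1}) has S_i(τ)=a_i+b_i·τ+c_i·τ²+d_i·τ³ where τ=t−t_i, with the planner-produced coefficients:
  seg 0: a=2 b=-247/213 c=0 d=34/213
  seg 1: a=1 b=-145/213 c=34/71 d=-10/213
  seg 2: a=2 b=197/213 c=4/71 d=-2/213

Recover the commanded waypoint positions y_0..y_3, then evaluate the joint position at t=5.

y_0 = S_0(0) = a_0 = 2
y_1 = S_1(0) = a_1 = 1
y_2 = S_2(0) = a_2 = 2
y_3 = S_2(2) = 4
t_q=5 is in segment 2 (τ=1); S_2(τ)=211/71

y_0=2 y_1=1 y_2=2 y_3=4
S(5) = 211/71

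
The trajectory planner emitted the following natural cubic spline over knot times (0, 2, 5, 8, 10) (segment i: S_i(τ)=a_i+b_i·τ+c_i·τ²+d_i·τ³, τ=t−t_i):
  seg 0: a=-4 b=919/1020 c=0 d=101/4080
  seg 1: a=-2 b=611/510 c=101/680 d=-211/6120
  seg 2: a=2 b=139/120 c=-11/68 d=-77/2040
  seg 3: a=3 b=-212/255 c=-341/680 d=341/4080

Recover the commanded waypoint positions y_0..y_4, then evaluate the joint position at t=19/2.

y_0=-4 y_1=-2 y_2=2 y_3=3 y_4=0
S(19/2) = 1973/2176

y_0 = S_0(0) = a_0 = -4
y_1 = S_1(0) = a_1 = -2
y_2 = S_2(0) = a_2 = 2
y_3 = S_3(0) = a_3 = 3
y_4 = S_3(2) = 0
t_q=19/2 is in segment 3 (τ=3/2); S_3(τ)=1973/2176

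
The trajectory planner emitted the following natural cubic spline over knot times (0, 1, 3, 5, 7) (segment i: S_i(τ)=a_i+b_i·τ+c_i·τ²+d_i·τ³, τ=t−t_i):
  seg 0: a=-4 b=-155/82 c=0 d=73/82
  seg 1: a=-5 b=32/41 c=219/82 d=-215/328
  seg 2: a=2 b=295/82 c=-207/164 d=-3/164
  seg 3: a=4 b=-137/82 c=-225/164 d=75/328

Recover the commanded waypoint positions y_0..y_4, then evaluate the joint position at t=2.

y_0 = S_0(0) = a_0 = -4
y_1 = S_1(0) = a_1 = -5
y_2 = S_2(0) = a_2 = 2
y_3 = S_3(0) = a_3 = 4
y_4 = S_3(2) = -3
t_q=2 is in segment 1 (τ=1); S_1(τ)=-723/328

y_0=-4 y_1=-5 y_2=2 y_3=4 y_4=-3
S(2) = -723/328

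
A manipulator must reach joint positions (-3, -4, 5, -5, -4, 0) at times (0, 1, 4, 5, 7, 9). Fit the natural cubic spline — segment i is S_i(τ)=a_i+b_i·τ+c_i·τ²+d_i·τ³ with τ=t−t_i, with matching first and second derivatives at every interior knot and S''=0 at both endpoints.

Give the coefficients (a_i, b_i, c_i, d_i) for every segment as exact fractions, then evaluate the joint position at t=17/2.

Δ: Δ0=-1, Δ1=3, Δ2=-10, Δ3=1/2, Δ4=2
row 1: diag=8, rhs=24; c'=3/8, d'=3
row 2: denom=8−3·3/8=55/8; d'=(-78−3·3)/(55/8)=-696/55
row 3: denom=6−1·8/55=322/55; d'=(63−1·-696/55)/(322/55)=4161/322
row 4: denom=8−2·55/161=1178/161; d'=(9−2·4161/322)/(1178/161)=-1356/589
back: M4=-1356/589
back: M3=4161/322−55/161·-1356/589=16149/1178
back: M2=-696/55−8/55·16149/1178=-8628/589
back: M1=3−3/8·-8628/589=10005/1178
M: M0=0, M1=10005/1178, M2=-8628/589, M3=16149/1178, M4=-1356/589, M5=0
seg 0: a=-3, c=M0/2=0, d=(M1−M0)/(6·1)=3335/2356, b=Δ0−h0·(2M0+M1)/6=-5691/2356
seg 1: a=-4, c=M1/2=10005/2356, d=(M2−M1)/(6·3)=-3029/2356, b=Δ1−h1·(2M1+M2)/6=2157/1178
seg 2: a=5, c=M2/2=-4314/589, d=(M3−M2)/(6·1)=11135/2356, b=Δ2−h2·(2M2+M3)/6=-17439/2356
seg 3: a=-5, c=M3/2=16149/2356, d=(M4−M3)/(6·2)=-6287/4712, b=Δ3−h3·(2M3+M4)/6=-9273/1178
seg 4: a=-4, c=M4/2=-678/589, d=(M5−M4)/(6·2)=113/589, b=Δ4−h4·(2M4+M5)/6=2082/589
t_q=17/2 → seg 4, τ=3/2; S=-4+2082/589·τ+-678/589·τ²+113/589·τ³=-3017/4712

  seg 0: a=-3 b=-5691/2356 c=0 d=3335/2356
  seg 1: a=-4 b=2157/1178 c=10005/2356 d=-3029/2356
  seg 2: a=5 b=-17439/2356 c=-4314/589 d=11135/2356
  seg 3: a=-5 b=-9273/1178 c=16149/2356 d=-6287/4712
  seg 4: a=-4 b=2082/589 c=-678/589 d=113/589
S(17/2) = -3017/4712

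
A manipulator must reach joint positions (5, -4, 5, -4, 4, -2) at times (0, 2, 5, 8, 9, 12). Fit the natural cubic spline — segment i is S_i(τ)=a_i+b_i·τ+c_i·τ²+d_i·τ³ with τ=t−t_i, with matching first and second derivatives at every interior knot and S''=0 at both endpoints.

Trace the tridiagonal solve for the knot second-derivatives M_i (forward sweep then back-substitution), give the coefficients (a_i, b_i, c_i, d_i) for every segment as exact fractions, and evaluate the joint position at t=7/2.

Δ: Δ0=-9/2, Δ1=3, Δ2=-3, Δ3=8, Δ4=-2
row 1: diag=10, rhs=45; c'=3/10, d'=9/2
row 2: denom=12−3·3/10=111/10; d'=(-36−3·9/2)/(111/10)=-165/37
row 3: denom=8−3·10/37=266/37; d'=(66−3·-165/37)/(266/37)=2937/266
row 4: denom=8−1·37/266=2091/266; d'=(-60−1·2937/266)/(2091/266)=-6299/697
back: M4=-6299/697
back: M3=2937/266−37/266·-6299/697=8572/697
back: M2=-165/37−10/37·8572/697=-5425/697
back: M1=9/2−3/10·-5425/697=4764/697
M: M0=0, M1=4764/697, M2=-5425/697, M3=8572/697, M4=-6299/697, M5=0
seg 0: a=5, c=M0/2=0, d=(M1−M0)/(6·2)=397/697, b=Δ0−h0·(2M0+M1)/6=-9449/1394
seg 1: a=-4, c=M1/2=2382/697, d=(M2−M1)/(6·3)=-10189/12546, b=Δ1−h1·(2M1+M2)/6=79/1394
seg 2: a=5, c=M2/2=-5425/1394, d=(M3−M2)/(6·3)=13997/12546, b=Δ2−h2·(2M2+M3)/6=-56/41
seg 3: a=-4, c=M3/2=4286/697, d=(M4−M3)/(6·1)=-4957/1394, b=Δ3−h3·(2M3+M4)/6=7537/1394
seg 4: a=4, c=M4/2=-6299/1394, d=(M5−M4)/(6·3)=6299/12546, b=Δ4−h4·(2M4+M5)/6=4905/697
t_q=7/2 → seg 1, τ=3/2; S=-4+79/1394·τ+2382/697·τ²+-10189/12546·τ³=11525/11152

  seg 0: a=5 b=-9449/1394 c=0 d=397/697
  seg 1: a=-4 b=79/1394 c=2382/697 d=-10189/12546
  seg 2: a=5 b=-56/41 c=-5425/1394 d=13997/12546
  seg 3: a=-4 b=7537/1394 c=4286/697 d=-4957/1394
  seg 4: a=4 b=4905/697 c=-6299/1394 d=6299/12546
S(7/2) = 11525/11152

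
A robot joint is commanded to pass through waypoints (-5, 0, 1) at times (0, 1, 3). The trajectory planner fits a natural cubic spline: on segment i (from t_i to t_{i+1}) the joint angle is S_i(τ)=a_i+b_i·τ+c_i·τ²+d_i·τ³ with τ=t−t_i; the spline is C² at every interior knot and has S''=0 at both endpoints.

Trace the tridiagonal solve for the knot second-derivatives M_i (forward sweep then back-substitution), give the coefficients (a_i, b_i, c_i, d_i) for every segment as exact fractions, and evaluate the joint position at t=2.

Δ: Δ0=5, Δ1=1/2
row 1: diag=6, rhs=-27; c'=1/3, d'=-9/2
back: M1=-9/2
M: M0=0, M1=-9/2, M2=0
seg 0: a=-5, c=M0/2=0, d=(M1−M0)/(6·1)=-3/4, b=Δ0−h0·(2M0+M1)/6=23/4
seg 1: a=0, c=M1/2=-9/4, d=(M2−M1)/(6·2)=3/8, b=Δ1−h1·(2M1+M2)/6=7/2
t_q=2 → seg 1, τ=1; S=0+7/2·τ+-9/4·τ²+3/8·τ³=13/8

  seg 0: a=-5 b=23/4 c=0 d=-3/4
  seg 1: a=0 b=7/2 c=-9/4 d=3/8
S(2) = 13/8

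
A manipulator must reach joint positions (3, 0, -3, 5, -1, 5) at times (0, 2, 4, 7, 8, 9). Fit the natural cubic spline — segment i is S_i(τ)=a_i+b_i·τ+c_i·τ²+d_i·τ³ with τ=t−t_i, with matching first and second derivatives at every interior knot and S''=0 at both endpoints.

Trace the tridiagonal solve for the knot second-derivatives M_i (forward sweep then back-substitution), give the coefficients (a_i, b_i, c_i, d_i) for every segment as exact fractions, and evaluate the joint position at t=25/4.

Δ: Δ0=-3/2, Δ1=-3/2, Δ2=8/3, Δ3=-6, Δ4=6
row 1: diag=8, rhs=0; c'=1/4, d'=0
row 2: denom=10−2·1/4=19/2; d'=(25−2·0)/(19/2)=50/19
row 3: denom=8−3·6/19=134/19; d'=(-52−3·50/19)/(134/19)=-569/67
row 4: denom=4−1·19/134=517/134; d'=(72−1·-569/67)/(517/134)=10786/517
back: M4=10786/517
back: M3=-569/67−19/134·10786/517=-5920/517
back: M2=50/19−6/19·-5920/517=3230/517
back: M1=0−1/4·3230/517=-1615/1034
M: M0=0, M1=-1615/1034, M2=3230/517, M3=-5920/517, M4=10786/517, M5=0
seg 0: a=3, c=M0/2=0, d=(M1−M0)/(6·2)=-1615/12408, b=Δ0−h0·(2M0+M1)/6=-1519/1551
seg 1: a=0, c=M1/2=-1615/2068, d=(M2−M1)/(6·2)=8075/12408, b=Δ1−h1·(2M1+M2)/6=-7883/3102
seg 2: a=-3, c=M2/2=1615/517, d=(M3−M2)/(6·3)=-1525/1551, b=Δ2−h2·(2M2+M3)/6=3326/1551
seg 3: a=5, c=M3/2=-2960/517, d=(M4−M3)/(6·1)=8353/1551, b=Δ3−h3·(2M3+M4)/6=-8779/1551
seg 4: a=-1, c=M4/2=5393/517, d=(M5−M4)/(6·1)=-5393/1551, b=Δ4−h4·(2M4+M5)/6=-1480/1551
t_q=25/4 → seg 2, τ=9/4; S=-3+3326/1551·τ+1615/517·τ²+-1525/1551·τ³=213069/33088

  seg 0: a=3 b=-1519/1551 c=0 d=-1615/12408
  seg 1: a=0 b=-7883/3102 c=-1615/2068 d=8075/12408
  seg 2: a=-3 b=3326/1551 c=1615/517 d=-1525/1551
  seg 3: a=5 b=-8779/1551 c=-2960/517 d=8353/1551
  seg 4: a=-1 b=-1480/1551 c=5393/517 d=-5393/1551
S(25/4) = 213069/33088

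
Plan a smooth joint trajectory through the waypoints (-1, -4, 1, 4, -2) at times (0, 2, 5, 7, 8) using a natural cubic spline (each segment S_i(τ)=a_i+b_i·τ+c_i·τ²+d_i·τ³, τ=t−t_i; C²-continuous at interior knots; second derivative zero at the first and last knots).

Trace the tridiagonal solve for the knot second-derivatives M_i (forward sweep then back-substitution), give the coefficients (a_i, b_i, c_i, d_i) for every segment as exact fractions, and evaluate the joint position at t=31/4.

Δ: Δ0=-3/2, Δ1=5/3, Δ2=3/2, Δ3=-6
row 1: diag=10, rhs=19; c'=3/10, d'=19/10
row 2: denom=10−3·3/10=91/10; d'=(-1−3·19/10)/(91/10)=-67/91
row 3: denom=6−2·20/91=506/91; d'=(-45−2·-67/91)/(506/91)=-3961/506
back: M3=-3961/506
back: M2=-67/91−20/91·-3961/506=249/253
back: M1=19/10−3/10·249/253=406/253
M: M0=0, M1=406/253, M2=249/253, M3=-3961/506, M4=0
seg 0: a=-1, c=M0/2=0, d=(M1−M0)/(6·2)=203/1518, b=Δ0−h0·(2M0+M1)/6=-3089/1518
seg 1: a=-4, c=M1/2=203/253, d=(M2−M1)/(6·3)=-157/4554, b=Δ1−h1·(2M1+M2)/6=-653/1518
seg 2: a=1, c=M2/2=249/506, d=(M3−M2)/(6·2)=-4459/6072, b=Δ2−h2·(2M2+M3)/6=2621/759
seg 3: a=4, c=M3/2=-3961/1012, d=(M4−M3)/(6·1)=3961/3036, b=Δ3−h3·(2M3+M4)/6=-5147/1518
t_q=31/4 → seg 3, τ=3/4; S=4+-5147/1518·τ+-3961/1012·τ²+3961/3036·τ³=-12579/64768

  seg 0: a=-1 b=-3089/1518 c=0 d=203/1518
  seg 1: a=-4 b=-653/1518 c=203/253 d=-157/4554
  seg 2: a=1 b=2621/759 c=249/506 d=-4459/6072
  seg 3: a=4 b=-5147/1518 c=-3961/1012 d=3961/3036
S(31/4) = -12579/64768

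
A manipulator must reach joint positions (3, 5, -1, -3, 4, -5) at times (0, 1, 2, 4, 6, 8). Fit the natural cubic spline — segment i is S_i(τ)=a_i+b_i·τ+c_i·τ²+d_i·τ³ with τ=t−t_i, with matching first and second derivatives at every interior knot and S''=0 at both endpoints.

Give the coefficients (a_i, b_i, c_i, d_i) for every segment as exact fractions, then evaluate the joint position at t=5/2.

Δ: Δ0=2, Δ1=-6, Δ2=-1, Δ3=7/2, Δ4=-9/2
row 1: diag=4, rhs=-48; c'=1/4, d'=-12
row 2: denom=6−1·1/4=23/4; d'=(30−1·-12)/(23/4)=168/23
row 3: denom=8−2·8/23=168/23; d'=(27−2·168/23)/(168/23)=95/56
row 4: denom=8−2·23/84=313/42; d'=(-48−2·95/56)/(313/42)=-4317/626
back: M4=-4317/626
back: M3=95/56−23/84·-4317/626=1122/313
back: M2=168/23−8/23·1122/313=1896/313
back: M1=-12−1/4·1896/313=-4230/313
M: M0=0, M1=-4230/313, M2=1896/313, M3=1122/313, M4=-4317/626, M5=0
seg 0: a=3, c=M0/2=0, d=(M1−M0)/(6·1)=-705/313, b=Δ0−h0·(2M0+M1)/6=1331/313
seg 1: a=5, c=M1/2=-2115/313, d=(M2−M1)/(6·1)=1021/313, b=Δ1−h1·(2M1+M2)/6=-784/313
seg 2: a=-1, c=M2/2=948/313, d=(M3−M2)/(6·2)=-129/626, b=Δ2−h2·(2M2+M3)/6=-1951/313
seg 3: a=-3, c=M3/2=561/313, d=(M4−M3)/(6·2)=-2187/2504, b=Δ3−h3·(2M3+M4)/6=1067/313
seg 4: a=4, c=M4/2=-4317/1252, d=(M5−M4)/(6·2)=1439/2504, b=Δ4−h4·(2M4+M5)/6=61/626
t_q=5/2 → seg 2, τ=1/2; S=-1+-1951/313·τ+948/313·τ²+-129/626·τ³=-16953/5008

  seg 0: a=3 b=1331/313 c=0 d=-705/313
  seg 1: a=5 b=-784/313 c=-2115/313 d=1021/313
  seg 2: a=-1 b=-1951/313 c=948/313 d=-129/626
  seg 3: a=-3 b=1067/313 c=561/313 d=-2187/2504
  seg 4: a=4 b=61/626 c=-4317/1252 d=1439/2504
S(5/2) = -16953/5008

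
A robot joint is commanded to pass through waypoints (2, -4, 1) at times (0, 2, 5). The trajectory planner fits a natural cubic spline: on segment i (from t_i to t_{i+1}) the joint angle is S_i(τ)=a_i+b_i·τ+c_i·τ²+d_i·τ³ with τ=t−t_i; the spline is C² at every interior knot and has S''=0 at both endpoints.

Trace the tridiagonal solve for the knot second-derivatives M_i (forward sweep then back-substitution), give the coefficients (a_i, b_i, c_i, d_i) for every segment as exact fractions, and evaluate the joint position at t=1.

  seg 0: a=2 b=-59/15 c=0 d=7/30
  seg 1: a=-4 b=-17/15 c=7/5 d=-7/45
S(1) = -17/10

Δ: Δ0=-3, Δ1=5/3
row 1: diag=10, rhs=28; c'=3/10, d'=14/5
back: M1=14/5
M: M0=0, M1=14/5, M2=0
seg 0: a=2, c=M0/2=0, d=(M1−M0)/(6·2)=7/30, b=Δ0−h0·(2M0+M1)/6=-59/15
seg 1: a=-4, c=M1/2=7/5, d=(M2−M1)/(6·3)=-7/45, b=Δ1−h1·(2M1+M2)/6=-17/15
t_q=1 → seg 0, τ=1; S=2+-59/15·τ+0·τ²+7/30·τ³=-17/10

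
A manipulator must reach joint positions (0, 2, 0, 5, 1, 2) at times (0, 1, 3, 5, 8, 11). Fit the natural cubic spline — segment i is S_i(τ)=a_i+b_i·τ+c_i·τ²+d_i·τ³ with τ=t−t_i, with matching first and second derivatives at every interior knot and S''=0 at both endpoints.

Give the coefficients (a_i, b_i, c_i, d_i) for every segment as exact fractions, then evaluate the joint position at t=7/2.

Δ: Δ0=2, Δ1=-1, Δ2=5/2, Δ3=-4/3, Δ4=1/3
row 1: diag=6, rhs=-18; c'=1/3, d'=-3
row 2: denom=8−2·1/3=22/3; d'=(21−2·-3)/(22/3)=81/22
row 3: denom=10−2·3/11=104/11; d'=(-23−2·81/22)/(104/11)=-167/52
row 4: denom=12−3·33/104=1149/104; d'=(10−3·-167/52)/(1149/104)=2042/1149
back: M4=2042/1149
back: M3=-167/52−33/104·2042/1149=-1446/383
back: M2=81/22−3/11·-1446/383=3609/766
back: M1=-3−1/3·3609/766=-3501/766
M: M0=0, M1=-3501/766, M2=3609/766, M3=-1446/383, M4=2042/1149, M5=0
seg 0: a=0, c=M0/2=0, d=(M1−M0)/(6·1)=-1167/1532, b=Δ0−h0·(2M0+M1)/6=4231/1532
seg 1: a=2, c=M1/2=-3501/1532, d=(M2−M1)/(6·2)=1185/1532, b=Δ1−h1·(2M1+M2)/6=365/766
seg 2: a=0, c=M2/2=3609/1532, d=(M3−M2)/(6·2)=-2167/3064, b=Δ2−h2·(2M2+M3)/6=473/766
seg 3: a=5, c=M3/2=-723/383, d=(M4−M3)/(6·3)=3190/10341, b=Δ3−h3·(2M3+M4)/6=595/383
seg 4: a=1, c=M4/2=1021/1149, d=(M5−M4)/(6·3)=-1021/10341, b=Δ4−h4·(2M4+M5)/6=-553/383
t_q=7/2 → seg 2, τ=1/2; S=0+473/766·τ+3609/1532·τ²+-2167/3064·τ³=19837/24512

  seg 0: a=0 b=4231/1532 c=0 d=-1167/1532
  seg 1: a=2 b=365/766 c=-3501/1532 d=1185/1532
  seg 2: a=0 b=473/766 c=3609/1532 d=-2167/3064
  seg 3: a=5 b=595/383 c=-723/383 d=3190/10341
  seg 4: a=1 b=-553/383 c=1021/1149 d=-1021/10341
S(7/2) = 19837/24512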